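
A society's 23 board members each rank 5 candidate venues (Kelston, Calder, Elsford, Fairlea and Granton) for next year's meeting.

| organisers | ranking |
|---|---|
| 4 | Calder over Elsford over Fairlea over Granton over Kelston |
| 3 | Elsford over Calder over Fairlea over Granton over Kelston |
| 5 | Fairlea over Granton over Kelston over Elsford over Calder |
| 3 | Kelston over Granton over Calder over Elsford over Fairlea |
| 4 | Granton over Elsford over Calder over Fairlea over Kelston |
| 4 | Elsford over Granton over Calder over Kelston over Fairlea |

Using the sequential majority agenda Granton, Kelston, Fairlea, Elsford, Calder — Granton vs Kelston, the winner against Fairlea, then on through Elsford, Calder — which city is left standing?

Elsford

Round 1: Granton vs Kelston — 20–3, Granton advances.
Round 2: Granton vs Fairlea — 11–12, Fairlea advances.
Round 3: Fairlea vs Elsford — 5–18, Elsford advances.
Round 4: Elsford vs Calder — 16–7, Elsford advances.
The agenda winner is Elsford.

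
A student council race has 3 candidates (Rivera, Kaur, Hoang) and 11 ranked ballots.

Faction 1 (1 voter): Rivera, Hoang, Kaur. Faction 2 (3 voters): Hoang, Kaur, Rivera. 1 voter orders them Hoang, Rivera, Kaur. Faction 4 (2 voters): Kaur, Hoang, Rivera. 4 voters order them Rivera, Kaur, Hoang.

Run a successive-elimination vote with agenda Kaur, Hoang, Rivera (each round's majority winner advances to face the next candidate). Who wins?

Round 1: Kaur vs Hoang — 6–5, Kaur advances.
Round 2: Kaur vs Rivera — 5–6, Rivera advances.
Rivera survives the agenda.

Rivera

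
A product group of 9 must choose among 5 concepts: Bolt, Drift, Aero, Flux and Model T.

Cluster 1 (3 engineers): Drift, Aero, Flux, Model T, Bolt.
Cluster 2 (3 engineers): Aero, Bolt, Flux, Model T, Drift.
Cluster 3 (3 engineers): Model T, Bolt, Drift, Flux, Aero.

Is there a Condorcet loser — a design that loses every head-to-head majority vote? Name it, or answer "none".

Head-to-head results (9 engineers):
Bolt vs Drift: Bolt wins 6–3.
Bolt vs Aero: 3 for Bolt, 6 for Aero — Aero by 6–3.
Bolt vs Flux: Bolt, 6–3.
Bolt vs Model T: 3 for Bolt, 6 for Model T — Model T by 6–3.
Drift–Aero: Drift 6–3.
Drift vs Flux: 6 to 3, Drift.
Drift vs Model T: 3 to 6, Model T.
Aero–Flux: Aero 6–3.
Aero vs Model T: Aero wins 6–3.
Flux vs Model T: 6 to 3, Flux.
No design is winless: Bolt beats Drift; Drift beats Aero; Aero beats Bolt; Flux beats Model T; Model T beats Bolt. There is no Condorcet loser.

none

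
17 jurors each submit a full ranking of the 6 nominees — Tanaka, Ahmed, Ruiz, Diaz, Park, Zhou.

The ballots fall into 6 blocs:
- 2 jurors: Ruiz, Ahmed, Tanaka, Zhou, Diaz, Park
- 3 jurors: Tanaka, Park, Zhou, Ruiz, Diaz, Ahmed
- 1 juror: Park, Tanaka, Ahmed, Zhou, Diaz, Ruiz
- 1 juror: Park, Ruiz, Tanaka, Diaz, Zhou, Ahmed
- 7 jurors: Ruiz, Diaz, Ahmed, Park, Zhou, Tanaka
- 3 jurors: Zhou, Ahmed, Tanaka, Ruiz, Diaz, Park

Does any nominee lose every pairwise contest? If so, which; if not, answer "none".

Head-to-head results (17 jurors):
Tanaka vs Ahmed: Ahmed, 12–5.
Tanaka vs Ruiz: Tanaka preferred on 3+1+3 = 7 ballots; Ruiz wins 10–7.
Tanaka vs Diaz: Tanaka, 10–7.
Tanaka vs Park: 2+3+3 = 8 for Tanaka, 9 for Park — Park by 9–8.
Tanaka vs Zhou: 7 to 10, Zhou.
Ahmed vs Ruiz: 4 to 13, Ruiz.
Ahmed vs Diaz: Diaz, 11–6.
Ahmed vs Park: Ahmed, 12–5.
Ahmed vs Zhou: 2+1+7 = 10 for Ahmed, 7 for Zhou — Ahmed by 10–7.
Ruiz vs Diaz: 16 to 1, Ruiz.
Ruiz vs Park: 12 to 5, Ruiz.
Ruiz vs Zhou: 10 to 7, Ruiz.
Diaz vs Park: 12 to 5, Diaz.
Diaz–Zhou: Zhou 9–8.
Park vs Zhou: Park, 12–5.
Each nominee has at least one pairwise win (Tanaka beats Diaz; Ahmed beats Tanaka; Ruiz beats Tanaka; Diaz beats Ahmed; Park beats Tanaka; Zhou beats Tanaka) — no Condorcet loser.

none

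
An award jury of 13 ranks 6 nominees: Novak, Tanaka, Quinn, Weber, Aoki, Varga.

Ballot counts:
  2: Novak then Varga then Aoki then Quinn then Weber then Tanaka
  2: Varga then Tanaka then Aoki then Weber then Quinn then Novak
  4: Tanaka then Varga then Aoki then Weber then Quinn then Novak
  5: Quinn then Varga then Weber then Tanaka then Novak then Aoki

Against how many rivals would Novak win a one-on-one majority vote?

1

Novak against each rival (13 jurors):
Novak vs Tanaka: Tanaka wins 11–2.
Novak vs Quinn: Novak preferred on 2 ballots; Quinn wins 11–2.
Novak vs Weber: Novak is ranked higher on 2 ballots, Weber on 11. Weber wins 11–2.
Novak–Aoki: Novak 7–6.
Novak vs Varga: 2 for Novak, 11 for Varga — Varga by 11–2.
Novak beats Aoki; loses to Tanaka, Quinn, Weber, Varga — 1 pairwise win.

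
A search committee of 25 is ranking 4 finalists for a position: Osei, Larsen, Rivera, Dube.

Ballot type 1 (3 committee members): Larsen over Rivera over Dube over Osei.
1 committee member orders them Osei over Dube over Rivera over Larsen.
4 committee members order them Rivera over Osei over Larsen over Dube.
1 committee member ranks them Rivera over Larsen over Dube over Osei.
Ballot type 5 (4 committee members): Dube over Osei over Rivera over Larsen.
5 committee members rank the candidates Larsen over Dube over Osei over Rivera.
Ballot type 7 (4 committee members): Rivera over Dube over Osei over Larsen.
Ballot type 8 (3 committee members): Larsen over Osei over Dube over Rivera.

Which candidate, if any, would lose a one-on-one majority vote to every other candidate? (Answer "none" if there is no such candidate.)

none

Pairwise majorities:
Osei vs Larsen: Osei, 13–12.
Osei vs Rivera: Osei is ranked higher on 1+4+5+3 = 13 ballots, Rivera on 12. Osei wins 13–12.
Osei–Dube: Dube 17–8.
Larsen vs Rivera: Larsen preferred on 3+5+3 = 11 ballots; Rivera wins 14–11.
Larsen vs Dube: Larsen wins 16–9.
Rivera vs Dube: 12 to 13, Dube.
Each candidate has at least one pairwise win (Osei beats Larsen; Larsen beats Dube; Rivera beats Larsen; Dube beats Osei) — no Condorcet loser.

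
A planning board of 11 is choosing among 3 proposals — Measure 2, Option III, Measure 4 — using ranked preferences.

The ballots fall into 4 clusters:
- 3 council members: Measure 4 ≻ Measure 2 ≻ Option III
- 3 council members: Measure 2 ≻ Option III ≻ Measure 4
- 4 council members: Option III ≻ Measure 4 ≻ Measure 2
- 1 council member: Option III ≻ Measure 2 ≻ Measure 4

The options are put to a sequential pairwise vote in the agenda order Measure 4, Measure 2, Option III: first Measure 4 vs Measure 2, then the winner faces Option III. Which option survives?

Option III

Round 1: Measure 4 vs Measure 2 — 7–4, Measure 4 advances.
Round 2: Measure 4 vs Option III — 3–8, Option III advances.
The agenda winner is Option III.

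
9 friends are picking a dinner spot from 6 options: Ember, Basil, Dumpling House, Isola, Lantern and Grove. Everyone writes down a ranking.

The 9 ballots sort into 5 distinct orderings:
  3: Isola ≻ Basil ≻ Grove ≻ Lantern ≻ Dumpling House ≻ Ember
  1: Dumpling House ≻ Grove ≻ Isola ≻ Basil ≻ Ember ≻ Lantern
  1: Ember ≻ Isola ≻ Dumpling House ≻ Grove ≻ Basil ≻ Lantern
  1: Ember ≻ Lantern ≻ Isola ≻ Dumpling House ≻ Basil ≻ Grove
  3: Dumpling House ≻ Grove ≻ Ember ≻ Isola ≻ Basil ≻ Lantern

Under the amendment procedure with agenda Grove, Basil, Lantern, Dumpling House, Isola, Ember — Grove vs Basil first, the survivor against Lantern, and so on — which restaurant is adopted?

Ember

Round 1: Grove vs Basil — 5–4, Grove advances.
Round 2: Grove vs Lantern — 8–1, Grove advances.
Round 3: Grove vs Dumpling House — 3–6, Dumpling House advances.
Round 4: Dumpling House vs Isola — 4–5, Isola advances.
Round 5: Isola vs Ember — 4–5, Ember advances.
Ember survives the agenda.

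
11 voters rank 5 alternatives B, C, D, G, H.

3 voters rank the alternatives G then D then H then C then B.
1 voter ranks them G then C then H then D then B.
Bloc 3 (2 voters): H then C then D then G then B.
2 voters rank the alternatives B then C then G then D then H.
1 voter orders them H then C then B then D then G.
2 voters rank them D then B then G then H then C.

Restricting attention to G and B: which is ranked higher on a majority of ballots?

Ballots ranking G above B: 3 + 1 + 2 = 6.
Ballots ranking B above G: 11 − 6 = 5.
G wins the head-to-head 6–5.

G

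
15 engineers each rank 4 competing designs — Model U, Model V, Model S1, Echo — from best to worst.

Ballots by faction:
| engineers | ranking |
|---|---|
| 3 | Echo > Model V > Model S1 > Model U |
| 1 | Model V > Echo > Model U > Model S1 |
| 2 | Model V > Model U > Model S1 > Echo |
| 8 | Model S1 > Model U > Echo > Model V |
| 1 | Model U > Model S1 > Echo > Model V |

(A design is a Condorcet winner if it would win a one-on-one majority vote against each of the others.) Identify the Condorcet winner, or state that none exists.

Head-to-head results (15 engineers):
Model U–Model V: Model U 9–6.
Model U vs Model S1: Model S1 wins 11–4.
Model U vs Echo: Model U, 11–4.
Model V vs Model S1: Model S1, 9–6.
Model V vs Echo: Echo wins 12–3.
Model S1–Echo: Model S1 11–4.
Model S1 defeats every rival head-to-head and is the Condorcet winner.

Model S1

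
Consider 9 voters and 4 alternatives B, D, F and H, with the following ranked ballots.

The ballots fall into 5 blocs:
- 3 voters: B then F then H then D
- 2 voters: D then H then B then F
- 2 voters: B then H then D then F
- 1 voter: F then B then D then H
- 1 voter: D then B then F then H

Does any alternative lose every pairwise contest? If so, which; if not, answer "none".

Head-to-head results (9 voters):
B vs D: B preferred on 3+2+1 = 6 ballots; B wins 6–3.
B vs F: B is ranked higher on 3+2+2+1 = 8 ballots, F on 1. B wins 8–1.
B vs H: 7 to 2, B.
D vs F: D wins 5–4.
D vs H: H, 5–4.
F vs H: 3+1+1 = 5 for F, 4 for H — F by 5–4.
Each alternative has at least one pairwise win (B beats D; D beats F; F beats H; H beats D) — no Condorcet loser.

none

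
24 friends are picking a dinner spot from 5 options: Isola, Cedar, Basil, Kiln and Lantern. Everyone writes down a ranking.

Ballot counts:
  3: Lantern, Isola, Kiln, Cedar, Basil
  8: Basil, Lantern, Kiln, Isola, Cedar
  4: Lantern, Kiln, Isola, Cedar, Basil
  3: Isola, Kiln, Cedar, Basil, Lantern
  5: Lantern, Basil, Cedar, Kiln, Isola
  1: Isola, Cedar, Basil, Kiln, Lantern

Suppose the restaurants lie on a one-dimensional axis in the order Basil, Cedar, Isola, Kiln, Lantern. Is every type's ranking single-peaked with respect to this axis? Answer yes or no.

no

Axis positions: Basil=1, Cedar=2, Isola=3, Kiln=4, Lantern=5.
Type 1: ranking walks positions 5-3-4-2-1; Isola is ranked above Kiln even though Kiln lies between Isola and the peak Lantern on the axis — preferences dip and rise again. Not single-peaked.
Type 2: ranking walks positions 1-5-4-3-2; Lantern is ranked above Cedar even though Cedar lies between Lantern and the peak Basil on the axis — preferences dip and rise again. Not single-peaked.
Type 3 (peak Lantern at position 5): ranking walks positions 5-4-3-2-1, expanding outward from the peak — single-peaked.
Type 4 (peak Isola at position 3): ranking walks positions 3-4-2-1-5, expanding outward from the peak — single-peaked.
Type 5: ranking walks positions 5-1-2-4-3; Basil is ranked above Kiln even though Kiln lies between Basil and the peak Lantern on the axis — preferences dip and rise again. Not single-peaked.
Type 6 (peak Isola at position 3): ranking walks positions 3-2-1-4-5, expanding outward from the peak — single-peaked.
Type 1 violates single-peakedness, so the profile is not single-peaked on this axis.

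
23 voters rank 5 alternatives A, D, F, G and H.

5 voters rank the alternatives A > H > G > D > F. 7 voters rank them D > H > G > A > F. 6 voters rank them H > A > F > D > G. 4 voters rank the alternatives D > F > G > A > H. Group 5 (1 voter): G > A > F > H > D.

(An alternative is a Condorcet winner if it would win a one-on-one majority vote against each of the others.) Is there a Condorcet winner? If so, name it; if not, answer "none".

Pairwise majorities:
A vs D: A wins 12–11.
A vs F: A, 19–4.
A vs G: 5+6 = 11 for A, 12 for G — G by 12–11.
A vs H: 5+4+1 = 10 for A, 13 for H — H by 13–10.
D vs F: 5+7+4 = 16 for D, 7 for F — D by 16–7.
D vs G: 7+6+4 = 17 for D, 6 for G — D by 17–6.
D vs H: H wins 12–11.
F vs G: 6+4 = 10 for F, 13 for G — G by 13–10.
F vs H: 4+1 = 5 for F, 18 for H — H by 18–5.
G vs H: H, 18–5.
H wins every pairwise contest, so H is the Condorcet winner.

H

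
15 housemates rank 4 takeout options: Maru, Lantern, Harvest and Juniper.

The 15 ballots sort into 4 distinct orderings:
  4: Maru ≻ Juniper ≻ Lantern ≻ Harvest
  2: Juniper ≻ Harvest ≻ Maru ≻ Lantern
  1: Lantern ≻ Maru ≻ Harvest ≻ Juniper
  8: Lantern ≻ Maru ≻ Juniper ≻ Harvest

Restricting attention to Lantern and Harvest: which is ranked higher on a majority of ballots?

Ballots ranking Lantern above Harvest: 4 + 1 + 8 = 13.
Ballots ranking Harvest above Lantern: 15 − 13 = 2.
Lantern wins the head-to-head 13–2.

Lantern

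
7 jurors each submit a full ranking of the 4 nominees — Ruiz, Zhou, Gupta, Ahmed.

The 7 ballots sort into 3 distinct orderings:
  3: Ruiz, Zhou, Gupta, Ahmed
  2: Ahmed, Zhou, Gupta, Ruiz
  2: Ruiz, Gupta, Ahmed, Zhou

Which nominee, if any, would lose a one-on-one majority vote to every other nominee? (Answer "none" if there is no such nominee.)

Head-to-head results (7 jurors):
Ruiz vs Zhou: Ruiz preferred on 3+2 = 5 ballots; Ruiz wins 5–2.
Ruiz vs Gupta: Ruiz wins 5–2.
Ruiz vs Ahmed: Ruiz preferred on 3+2 = 5 ballots; Ruiz wins 5–2.
Zhou vs Gupta: Zhou, 5–2.
Zhou vs Ahmed: 3 to 4, Ahmed.
Gupta vs Ahmed: Gupta is ranked higher on 3+2 = 5 ballots, Ahmed on 2. Gupta wins 5–2.
Each nominee has at least one pairwise win (Ruiz beats Zhou; Zhou beats Gupta; Gupta beats Ahmed; Ahmed beats Zhou) — no Condorcet loser.

none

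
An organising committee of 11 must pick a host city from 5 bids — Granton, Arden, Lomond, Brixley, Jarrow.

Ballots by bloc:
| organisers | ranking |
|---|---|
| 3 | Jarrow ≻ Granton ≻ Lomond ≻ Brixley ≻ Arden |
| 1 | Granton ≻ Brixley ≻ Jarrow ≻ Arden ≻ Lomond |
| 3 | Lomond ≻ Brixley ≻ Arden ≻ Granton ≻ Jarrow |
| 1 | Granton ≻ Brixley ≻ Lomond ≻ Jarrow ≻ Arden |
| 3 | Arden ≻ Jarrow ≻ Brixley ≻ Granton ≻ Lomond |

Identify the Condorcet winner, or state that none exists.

none

Check each pair by majority over 11 ballots:
Granton vs Arden: Granton is ranked higher on 3+1+1 = 5 ballots, Arden on 6. Arden wins 6–5.
Granton vs Lomond: Granton, 8–3.
Granton vs Brixley: 5 to 6, Brixley.
Granton vs Jarrow: 1+3+1 = 5 for Granton, 6 for Jarrow — Jarrow by 6–5.
Arden vs Lomond: Lomond, 7–4.
Arden vs Brixley: Arden is ranked higher on 3 ballots, Brixley on 8. Brixley wins 8–3.
Arden vs Jarrow: Arden wins 6–5.
Lomond vs Brixley: 3+3 = 6 for Lomond, 5 for Brixley — Lomond by 6–5.
Lomond vs Jarrow: Lomond preferred on 3+1 = 4 ballots; Jarrow wins 7–4.
Brixley vs Jarrow: 5 to 6, Jarrow.
Every city loses at least once (Granton loses to Arden; Arden loses to Lomond; Lomond loses to Granton; Brixley loses to Lomond; Jarrow loses to Arden). The majority relation contains the cycle Granton > Lomond > Arden > Granton, so there is no Condorcet winner.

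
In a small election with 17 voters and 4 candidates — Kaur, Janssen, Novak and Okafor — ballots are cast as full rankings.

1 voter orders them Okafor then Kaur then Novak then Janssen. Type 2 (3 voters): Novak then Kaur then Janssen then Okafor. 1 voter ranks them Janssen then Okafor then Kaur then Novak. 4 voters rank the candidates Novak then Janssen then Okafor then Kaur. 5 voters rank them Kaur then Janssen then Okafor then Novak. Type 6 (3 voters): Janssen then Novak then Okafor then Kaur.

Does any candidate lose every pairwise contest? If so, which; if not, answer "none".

Pairwise majorities:
Kaur vs Janssen: 1+3+5 = 9 for Kaur, 8 for Janssen — Kaur by 9–8.
Kaur–Novak: Novak 10–7.
Kaur vs Okafor: Okafor, 9–8.
Janssen vs Novak: Janssen wins 9–8.
Janssen vs Okafor: 16 to 1, Janssen.
Novak vs Okafor: 3+4+3 = 10 for Novak, 7 for Okafor — Novak by 10–7.
No candidate is winless: Kaur beats Janssen; Janssen beats Novak; Novak beats Kaur; Okafor beats Kaur. There is no Condorcet loser.

none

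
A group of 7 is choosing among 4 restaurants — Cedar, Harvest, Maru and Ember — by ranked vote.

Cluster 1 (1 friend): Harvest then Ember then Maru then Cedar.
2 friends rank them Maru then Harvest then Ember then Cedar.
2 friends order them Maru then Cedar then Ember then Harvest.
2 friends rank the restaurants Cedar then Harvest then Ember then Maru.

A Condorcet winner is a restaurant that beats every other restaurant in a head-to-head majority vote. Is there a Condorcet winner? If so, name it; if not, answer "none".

Check each pair by majority over 7 ballots:
Cedar vs Harvest: 2+2 = 4 for Cedar, 3 for Harvest — Cedar by 4–3.
Cedar vs Maru: Cedar is ranked higher on 2 ballots, Maru on 5. Maru wins 5–2.
Cedar vs Ember: 4 to 3, Cedar.
Harvest vs Maru: 3 to 4, Maru.
Harvest vs Ember: Harvest is ranked higher on 1+2+2 = 5 ballots, Ember on 2. Harvest wins 5–2.
Maru vs Ember: Maru is ranked higher on 2+2 = 4 ballots, Ember on 3. Maru wins 4–3.
Only Maru has no losses; Maru is the Condorcet winner.

Maru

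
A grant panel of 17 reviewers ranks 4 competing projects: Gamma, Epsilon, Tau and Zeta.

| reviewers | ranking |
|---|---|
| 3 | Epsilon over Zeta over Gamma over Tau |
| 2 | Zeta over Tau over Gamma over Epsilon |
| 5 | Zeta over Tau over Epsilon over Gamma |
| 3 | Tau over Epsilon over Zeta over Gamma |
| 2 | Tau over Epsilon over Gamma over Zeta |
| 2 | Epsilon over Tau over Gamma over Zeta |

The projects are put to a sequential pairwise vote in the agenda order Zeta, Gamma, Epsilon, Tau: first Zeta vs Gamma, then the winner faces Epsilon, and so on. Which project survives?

Round 1: Zeta vs Gamma — 13–4, Zeta advances.
Round 2: Zeta vs Epsilon — 7–10, Epsilon advances.
Round 3: Epsilon vs Tau — 5–12, Tau advances.
The agenda winner is Tau.

Tau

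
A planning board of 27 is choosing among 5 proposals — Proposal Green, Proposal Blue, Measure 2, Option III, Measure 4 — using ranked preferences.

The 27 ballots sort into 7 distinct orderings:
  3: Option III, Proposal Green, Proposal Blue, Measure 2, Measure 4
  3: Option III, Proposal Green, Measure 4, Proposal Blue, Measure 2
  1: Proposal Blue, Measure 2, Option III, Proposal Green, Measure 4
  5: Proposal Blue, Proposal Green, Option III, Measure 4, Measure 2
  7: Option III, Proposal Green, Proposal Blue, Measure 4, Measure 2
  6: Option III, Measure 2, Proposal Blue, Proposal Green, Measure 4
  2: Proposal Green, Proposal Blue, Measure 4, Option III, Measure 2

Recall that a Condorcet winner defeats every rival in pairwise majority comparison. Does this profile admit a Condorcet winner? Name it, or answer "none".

Check each pair by majority over 27 ballots:
Proposal Green vs Proposal Blue: 15 to 12, Proposal Green.
Proposal Green vs Measure 2: Proposal Green preferred on 3+3+5+7+2 = 20 ballots; Proposal Green wins 20–7.
Proposal Green vs Option III: Proposal Green preferred on 5+2 = 7 ballots; Option III wins 20–7.
Proposal Green vs Measure 4: Proposal Green is ranked higher on 27 ballots, Measure 4 on 0. Proposal Green wins 27–0.
Proposal Blue vs Measure 2: Proposal Blue is ranked higher on 3+3+1+5+7+2 = 21 ballots, Measure 2 on 6. Proposal Blue wins 21–6.
Proposal Blue vs Option III: Proposal Blue preferred on 1+5+2 = 8 ballots; Option III wins 19–8.
Proposal Blue vs Measure 4: Proposal Blue preferred on 3+1+5+7+6+2 = 24 ballots; Proposal Blue wins 24–3.
Measure 2 vs Option III: 1 to 26, Option III.
Measure 2 vs Measure 4: 10 to 17, Measure 4.
Option III vs Measure 4: 25 to 2, Option III.
Option III wins every pairwise contest, so Option III is the Condorcet winner.

Option III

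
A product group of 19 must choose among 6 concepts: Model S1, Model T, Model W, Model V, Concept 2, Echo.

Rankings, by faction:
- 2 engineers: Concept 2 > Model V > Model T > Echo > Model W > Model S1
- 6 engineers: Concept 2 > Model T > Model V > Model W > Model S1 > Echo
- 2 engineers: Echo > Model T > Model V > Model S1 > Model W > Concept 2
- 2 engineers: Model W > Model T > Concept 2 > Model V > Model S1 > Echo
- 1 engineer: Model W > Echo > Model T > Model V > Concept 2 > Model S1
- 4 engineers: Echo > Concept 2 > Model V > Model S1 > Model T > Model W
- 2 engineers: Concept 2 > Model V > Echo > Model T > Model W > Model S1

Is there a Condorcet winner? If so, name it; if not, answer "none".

Concept 2

Head-to-head results (19 engineers):
Model S1 vs Model T: Model S1 is ranked higher on 4 ballots, Model T on 15. Model T wins 15–4.
Model S1 vs Model W: 2+4 = 6 for Model S1, 13 for Model W — Model W by 13–6.
Model S1 vs Model V: 0 to 19, Model V.
Model S1 vs Concept 2: Model S1 preferred on 2 ballots; Concept 2 wins 17–2.
Model S1 vs Echo: 8 to 11, Echo.
Model T vs Model W: Model T is ranked higher on 2+6+2+4+2 = 16 ballots, Model W on 3. Model T wins 16–3.
Model T vs Model V: Model T is ranked higher on 6+2+2+1 = 11 ballots, Model V on 8. Model T wins 11–8.
Model T vs Concept 2: Model T is ranked higher on 2+2+1 = 5 ballots, Concept 2 on 14. Concept 2 wins 14–5.
Model T vs Echo: Model T preferred on 2+6+2 = 10 ballots; Model T wins 10–9.
Model W vs Model V: 2+1 = 3 for Model W, 16 for Model V — Model V by 16–3.
Model W vs Concept 2: Model W is ranked higher on 2+2+1 = 5 ballots, Concept 2 on 14. Concept 2 wins 14–5.
Model W vs Echo: Model W is ranked higher on 6+2+1 = 9 ballots, Echo on 10. Echo wins 10–9.
Model V vs Concept 2: 2+1 = 3 for Model V, 16 for Concept 2 — Concept 2 by 16–3.
Model V vs Echo: 12 to 7, Model V.
Concept 2 vs Echo: 12 to 7, Concept 2.
Only Concept 2 has no losses; Concept 2 is the Condorcet winner.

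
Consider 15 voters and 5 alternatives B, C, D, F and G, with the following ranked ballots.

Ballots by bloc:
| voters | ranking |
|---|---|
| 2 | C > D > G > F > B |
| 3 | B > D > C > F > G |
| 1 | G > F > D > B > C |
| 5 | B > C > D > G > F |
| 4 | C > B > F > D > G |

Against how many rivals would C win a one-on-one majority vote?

3

C against each rival (15 voters):
C–B: B 9–6.
C–D: C 11–4.
C–F: C 14–1.
C vs G: 14 to 1, C.
C beats D, F, G; loses to B — 3 pairwise wins.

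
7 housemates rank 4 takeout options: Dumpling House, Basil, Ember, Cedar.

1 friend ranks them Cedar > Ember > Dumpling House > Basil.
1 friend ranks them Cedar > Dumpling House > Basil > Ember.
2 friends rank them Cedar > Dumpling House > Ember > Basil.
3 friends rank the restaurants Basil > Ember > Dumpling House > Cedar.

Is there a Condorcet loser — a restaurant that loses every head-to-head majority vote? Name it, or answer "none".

none

Pairwise majorities:
Dumpling House–Basil: Dumpling House 4–3.
Dumpling House vs Ember: 1+2 = 3 for Dumpling House, 4 for Ember — Ember by 4–3.
Dumpling House–Cedar: Cedar 4–3.
Basil vs Ember: Basil wins 4–3.
Basil vs Cedar: 3 to 4, Cedar.
Ember vs Cedar: Cedar, 4–3.
Every restaurant wins at least one matchup (Dumpling House beats Basil; Basil beats Ember; Ember beats Dumpling House; Cedar beats Dumpling House), so there is no Condorcet loser.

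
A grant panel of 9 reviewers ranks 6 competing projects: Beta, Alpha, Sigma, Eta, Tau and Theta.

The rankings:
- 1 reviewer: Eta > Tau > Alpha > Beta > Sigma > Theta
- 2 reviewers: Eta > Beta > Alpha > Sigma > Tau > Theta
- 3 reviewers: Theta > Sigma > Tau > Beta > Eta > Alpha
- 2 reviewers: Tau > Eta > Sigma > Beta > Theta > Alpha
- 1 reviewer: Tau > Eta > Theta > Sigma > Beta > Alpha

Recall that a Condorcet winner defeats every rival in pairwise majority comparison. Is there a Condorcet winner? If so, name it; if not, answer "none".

Pairwise majorities:
Beta vs Alpha: Beta, 8–1.
Beta vs Sigma: Beta is ranked higher on 1+2 = 3 ballots, Sigma on 6. Sigma wins 6–3.
Beta–Eta: Eta 6–3.
Beta vs Tau: Beta is ranked higher on 2 ballots, Tau on 7. Tau wins 7–2.
Beta vs Theta: Beta wins 5–4.
Alpha vs Sigma: 3 to 6, Sigma.
Alpha vs Eta: Eta, 9–0.
Alpha–Tau: Tau 7–2.
Alpha vs Theta: Alpha preferred on 1+2 = 3 ballots; Theta wins 6–3.
Sigma vs Eta: 3 for Sigma, 6 for Eta — Eta by 6–3.
Sigma vs Tau: Sigma preferred on 2+3 = 5 ballots; Sigma wins 5–4.
Sigma vs Theta: Sigma is ranked higher on 1+2+2 = 5 ballots, Theta on 4. Sigma wins 5–4.
Eta vs Tau: Tau, 6–3.
Eta vs Theta: Eta preferred on 1+2+2+1 = 6 ballots; Eta wins 6–3.
Tau vs Theta: Tau wins 6–3.
No project is unbeaten: Beta loses to Sigma; Alpha loses to Beta; Sigma loses to Eta; Eta loses to Tau; Tau loses to Sigma; Theta loses to Beta. In particular Sigma → Tau → Eta → Sigma is a majority cycle — no Condorcet winner exists.

none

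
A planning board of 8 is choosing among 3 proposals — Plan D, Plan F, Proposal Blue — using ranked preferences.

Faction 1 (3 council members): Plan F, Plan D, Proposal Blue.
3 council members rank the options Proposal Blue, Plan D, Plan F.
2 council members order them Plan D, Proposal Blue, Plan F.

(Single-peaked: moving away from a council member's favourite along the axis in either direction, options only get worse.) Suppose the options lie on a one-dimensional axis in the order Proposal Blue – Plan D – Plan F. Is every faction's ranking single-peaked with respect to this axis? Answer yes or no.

yes

Axis positions: Proposal Blue=1, Plan D=2, Plan F=3.
Faction 1 (peak Plan F at position 3): ranking walks positions 3-2-1, expanding outward from the peak — single-peaked.
Faction 2 (peak Proposal Blue at position 1): ranking walks positions 1-2-3, expanding outward from the peak — single-peaked.
Faction 3 (peak Plan D at position 2): ranking walks positions 2-1-3, expanding outward from the peak — single-peaked.
Every ranking is single-peaked on this axis.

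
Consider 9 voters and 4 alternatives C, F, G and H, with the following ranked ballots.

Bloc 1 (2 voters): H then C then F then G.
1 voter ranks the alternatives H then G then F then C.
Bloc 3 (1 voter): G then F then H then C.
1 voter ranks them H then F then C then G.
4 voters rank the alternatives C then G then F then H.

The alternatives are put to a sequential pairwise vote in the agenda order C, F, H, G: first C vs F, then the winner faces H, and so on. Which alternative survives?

Round 1: C vs F — 6–3, C advances.
Round 2: C vs H — 4–5, H advances.
Round 3: H vs G — 4–5, G advances.
G survives the agenda.

G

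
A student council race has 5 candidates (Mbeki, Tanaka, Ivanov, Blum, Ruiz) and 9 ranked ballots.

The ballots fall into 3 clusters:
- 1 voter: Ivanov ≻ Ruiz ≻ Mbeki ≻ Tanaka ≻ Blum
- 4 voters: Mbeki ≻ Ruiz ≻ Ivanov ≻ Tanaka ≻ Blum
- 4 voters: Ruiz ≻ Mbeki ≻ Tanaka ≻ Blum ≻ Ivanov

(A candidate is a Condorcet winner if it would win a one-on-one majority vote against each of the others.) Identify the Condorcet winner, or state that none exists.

Pairwise majorities:
Mbeki vs Tanaka: Mbeki wins 9–0.
Mbeki vs Ivanov: Mbeki wins 8–1.
Mbeki vs Blum: Mbeki, 9–0.
Mbeki–Ruiz: Ruiz 5–4.
Tanaka vs Ivanov: Ivanov wins 5–4.
Tanaka vs Blum: Tanaka wins 9–0.
Tanaka vs Ruiz: Ruiz, 9–0.
Ivanov–Blum: Ivanov 5–4.
Ivanov vs Ruiz: Ruiz, 8–1.
Blum–Ruiz: Ruiz 9–0.
Ruiz wins every pairwise contest, so Ruiz is the Condorcet winner.

Ruiz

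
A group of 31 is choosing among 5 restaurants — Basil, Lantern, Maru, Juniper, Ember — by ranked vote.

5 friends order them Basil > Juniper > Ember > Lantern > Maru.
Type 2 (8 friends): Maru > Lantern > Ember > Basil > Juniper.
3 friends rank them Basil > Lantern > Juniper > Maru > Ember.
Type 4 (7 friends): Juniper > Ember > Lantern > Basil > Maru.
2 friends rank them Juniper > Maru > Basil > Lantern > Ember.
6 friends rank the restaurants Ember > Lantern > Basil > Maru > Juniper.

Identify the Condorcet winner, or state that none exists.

Pairwise majorities:
Basil–Lantern: Lantern 21–10.
Basil vs Maru: Basil, 21–10.
Basil–Juniper: Basil 22–9.
Basil–Ember: Ember 21–10.
Lantern vs Maru: Lantern, 21–10.
Lantern–Juniper: Lantern 17–14.
Lantern vs Ember: Ember, 18–13.
Maru vs Juniper: Juniper wins 17–14.
Maru–Ember: Ember 18–13.
Juniper vs Ember: Juniper, 17–14.
Each restaurant drops at least one matchup (Basil loses to Lantern; Lantern loses to Ember; Maru loses to Basil; Juniper loses to Basil; Ember loses to Juniper); the cycle Basil → Juniper → Ember → Basil rules out a Condorcet winner.

none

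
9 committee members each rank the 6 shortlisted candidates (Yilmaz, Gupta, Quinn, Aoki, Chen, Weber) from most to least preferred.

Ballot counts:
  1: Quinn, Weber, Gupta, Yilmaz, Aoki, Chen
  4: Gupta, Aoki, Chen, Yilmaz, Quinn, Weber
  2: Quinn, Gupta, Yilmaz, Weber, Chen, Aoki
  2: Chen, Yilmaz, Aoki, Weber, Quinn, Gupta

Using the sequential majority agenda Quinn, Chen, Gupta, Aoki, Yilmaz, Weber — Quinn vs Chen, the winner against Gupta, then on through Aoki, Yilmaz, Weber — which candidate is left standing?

Round 1: Quinn vs Chen — 3–6, Chen advances.
Round 2: Chen vs Gupta — 2–7, Gupta advances.
Round 3: Gupta vs Aoki — 7–2, Gupta advances.
Round 4: Gupta vs Yilmaz — 7–2, Gupta advances.
Round 5: Gupta vs Weber — 6–3, Gupta advances.
Gupta survives the agenda.

Gupta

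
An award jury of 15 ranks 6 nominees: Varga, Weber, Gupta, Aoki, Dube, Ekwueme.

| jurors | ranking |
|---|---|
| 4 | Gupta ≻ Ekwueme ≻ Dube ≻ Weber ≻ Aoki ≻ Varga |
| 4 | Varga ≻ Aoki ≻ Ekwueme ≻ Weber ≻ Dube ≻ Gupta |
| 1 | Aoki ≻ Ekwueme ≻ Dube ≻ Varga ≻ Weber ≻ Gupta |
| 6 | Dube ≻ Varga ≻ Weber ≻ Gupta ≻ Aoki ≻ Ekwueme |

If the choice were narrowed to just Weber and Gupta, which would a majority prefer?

Weber

Ballots ranking Weber above Gupta: 4 + 1 + 6 = 11.
Ballots ranking Gupta above Weber: 15 − 11 = 4.
Weber wins the head-to-head 11–4.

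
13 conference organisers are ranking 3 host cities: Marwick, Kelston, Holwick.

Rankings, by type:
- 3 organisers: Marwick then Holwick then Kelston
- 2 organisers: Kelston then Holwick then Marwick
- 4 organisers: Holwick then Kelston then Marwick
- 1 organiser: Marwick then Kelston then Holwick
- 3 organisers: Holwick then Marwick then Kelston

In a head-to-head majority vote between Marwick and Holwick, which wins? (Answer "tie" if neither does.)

Ballots ranking Marwick above Holwick: 3 + 1 = 4.
Ballots ranking Holwick above Marwick: 13 − 4 = 9.
Holwick wins the head-to-head 9–4.

Holwick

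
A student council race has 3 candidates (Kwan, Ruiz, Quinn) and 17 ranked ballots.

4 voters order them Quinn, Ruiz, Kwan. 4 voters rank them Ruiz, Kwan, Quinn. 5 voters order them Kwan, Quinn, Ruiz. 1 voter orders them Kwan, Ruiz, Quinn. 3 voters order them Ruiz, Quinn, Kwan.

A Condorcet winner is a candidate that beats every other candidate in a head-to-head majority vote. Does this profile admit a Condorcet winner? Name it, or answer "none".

none

Head-to-head results (17 voters):
Kwan vs Ruiz: Ruiz, 11–6.
Kwan vs Quinn: Kwan wins 10–7.
Ruiz vs Quinn: Quinn, 9–8.
Each candidate drops at least one matchup (Kwan loses to Ruiz; Ruiz loses to Quinn; Quinn loses to Kwan); the cycle Kwan → Quinn → Ruiz → Kwan rules out a Condorcet winner.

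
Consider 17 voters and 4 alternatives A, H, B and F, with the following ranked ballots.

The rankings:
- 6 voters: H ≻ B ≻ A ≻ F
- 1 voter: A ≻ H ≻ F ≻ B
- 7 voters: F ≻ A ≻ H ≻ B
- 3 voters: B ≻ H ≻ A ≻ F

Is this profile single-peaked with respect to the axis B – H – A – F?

yes

Axis positions: B=1, H=2, A=3, F=4.
Group 1 (peak H at position 2): ranking walks positions 2-1-3-4, expanding outward from the peak — single-peaked.
Group 2 (peak A at position 3): ranking walks positions 3-2-4-1, expanding outward from the peak — single-peaked.
Group 3 (peak F at position 4): ranking walks positions 4-3-2-1, expanding outward from the peak — single-peaked.
Group 4 (peak B at position 1): ranking walks positions 1-2-3-4, expanding outward from the peak — single-peaked.
Every ranking is single-peaked on this axis.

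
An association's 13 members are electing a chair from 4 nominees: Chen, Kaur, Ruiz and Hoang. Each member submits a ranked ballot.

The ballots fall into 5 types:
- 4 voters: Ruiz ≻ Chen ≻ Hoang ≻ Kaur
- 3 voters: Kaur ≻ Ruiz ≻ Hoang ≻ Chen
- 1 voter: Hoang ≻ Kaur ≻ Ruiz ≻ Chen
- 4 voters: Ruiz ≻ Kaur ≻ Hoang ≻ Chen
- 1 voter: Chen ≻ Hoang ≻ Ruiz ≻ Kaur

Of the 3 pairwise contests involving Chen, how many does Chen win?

Chen against each rival (13 voters):
Chen–Kaur: Kaur 8–5.
Chen vs Ruiz: Ruiz wins 12–1.
Chen vs Hoang: Chen is ranked higher on 4+1 = 5 ballots, Hoang on 8. Hoang wins 8–5.
Chen beats no one; loses to Kaur, Ruiz, Hoang — 0 pairwise wins.

0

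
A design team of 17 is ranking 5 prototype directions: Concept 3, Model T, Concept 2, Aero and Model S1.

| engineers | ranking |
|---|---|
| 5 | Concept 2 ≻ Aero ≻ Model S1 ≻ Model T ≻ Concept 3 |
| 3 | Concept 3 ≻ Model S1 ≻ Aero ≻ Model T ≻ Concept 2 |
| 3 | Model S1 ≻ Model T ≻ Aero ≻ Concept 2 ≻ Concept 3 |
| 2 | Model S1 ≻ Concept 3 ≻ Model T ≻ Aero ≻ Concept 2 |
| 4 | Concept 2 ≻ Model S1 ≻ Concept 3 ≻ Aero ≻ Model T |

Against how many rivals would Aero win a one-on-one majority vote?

Aero against each rival (17 engineers):
Aero vs Concept 3: Concept 3 wins 9–8.
Aero vs Model T: Aero preferred on 5+3+4 = 12 ballots; Aero wins 12–5.
Aero vs Concept 2: Concept 2, 9–8.
Aero vs Model S1: Model S1, 12–5.
Aero beats Model T; loses to Concept 3, Concept 2, Model S1 — 1 pairwise win.

1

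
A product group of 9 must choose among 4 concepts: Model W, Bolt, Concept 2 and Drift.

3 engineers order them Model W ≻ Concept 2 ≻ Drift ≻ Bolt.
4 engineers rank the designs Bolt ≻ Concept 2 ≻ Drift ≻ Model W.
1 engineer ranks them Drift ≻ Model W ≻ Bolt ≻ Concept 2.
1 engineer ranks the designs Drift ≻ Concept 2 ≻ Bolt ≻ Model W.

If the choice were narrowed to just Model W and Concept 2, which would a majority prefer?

Concept 2

Ballots ranking Model W above Concept 2: 3 + 1 = 4.
Ballots ranking Concept 2 above Model W: 9 − 4 = 5.
Concept 2 wins the head-to-head 5–4.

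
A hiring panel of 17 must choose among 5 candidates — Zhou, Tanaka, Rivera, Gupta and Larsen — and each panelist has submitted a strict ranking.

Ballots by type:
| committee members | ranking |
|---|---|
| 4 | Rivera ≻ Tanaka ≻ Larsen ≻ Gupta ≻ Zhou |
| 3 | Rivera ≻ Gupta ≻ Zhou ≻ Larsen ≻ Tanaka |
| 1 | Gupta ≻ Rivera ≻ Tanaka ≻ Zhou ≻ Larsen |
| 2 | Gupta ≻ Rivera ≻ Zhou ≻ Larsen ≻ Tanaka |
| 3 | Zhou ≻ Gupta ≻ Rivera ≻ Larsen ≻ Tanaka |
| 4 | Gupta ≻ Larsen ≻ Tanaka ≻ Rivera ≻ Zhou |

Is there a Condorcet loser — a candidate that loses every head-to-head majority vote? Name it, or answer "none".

none

Pairwise majorities:
Zhou vs Tanaka: Tanaka wins 9–8.
Zhou–Rivera: Rivera 14–3.
Zhou–Gupta: Gupta 14–3.
Zhou vs Larsen: 9 to 8, Zhou.
Tanaka vs Rivera: 4 for Tanaka, 13 for Rivera — Rivera by 13–4.
Tanaka vs Gupta: 4 to 13, Gupta.
Tanaka–Larsen: Larsen 12–5.
Rivera vs Gupta: Rivera preferred on 4+3 = 7 ballots; Gupta wins 10–7.
Rivera–Larsen: Rivera 13–4.
Gupta–Larsen: Gupta 13–4.
No candidate is winless: Zhou beats Larsen; Tanaka beats Zhou; Rivera beats Zhou; Gupta beats Zhou; Larsen beats Tanaka. There is no Condorcet loser.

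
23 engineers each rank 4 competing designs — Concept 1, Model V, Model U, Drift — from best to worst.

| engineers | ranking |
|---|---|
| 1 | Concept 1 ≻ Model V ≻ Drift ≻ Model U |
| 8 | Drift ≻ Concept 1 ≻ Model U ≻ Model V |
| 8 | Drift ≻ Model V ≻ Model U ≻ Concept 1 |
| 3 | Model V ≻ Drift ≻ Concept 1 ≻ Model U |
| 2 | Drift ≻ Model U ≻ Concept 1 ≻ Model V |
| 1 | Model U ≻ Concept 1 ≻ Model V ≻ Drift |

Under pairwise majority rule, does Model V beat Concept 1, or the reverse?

Ballots ranking Model V above Concept 1: 8 + 3 = 11.
Ballots ranking Concept 1 above Model V: 23 − 11 = 12.
Concept 1 wins the head-to-head 12–11.

Concept 1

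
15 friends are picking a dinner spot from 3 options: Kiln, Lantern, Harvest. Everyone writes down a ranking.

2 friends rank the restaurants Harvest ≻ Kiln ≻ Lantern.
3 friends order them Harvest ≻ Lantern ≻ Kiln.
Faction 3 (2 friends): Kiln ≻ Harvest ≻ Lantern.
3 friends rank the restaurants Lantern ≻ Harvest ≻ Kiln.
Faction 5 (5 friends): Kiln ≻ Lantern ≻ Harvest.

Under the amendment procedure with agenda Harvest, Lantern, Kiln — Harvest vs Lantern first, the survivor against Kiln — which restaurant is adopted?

Kiln

Round 1: Harvest vs Lantern — 7–8, Lantern advances.
Round 2: Lantern vs Kiln — 6–9, Kiln advances.
Kiln survives the agenda.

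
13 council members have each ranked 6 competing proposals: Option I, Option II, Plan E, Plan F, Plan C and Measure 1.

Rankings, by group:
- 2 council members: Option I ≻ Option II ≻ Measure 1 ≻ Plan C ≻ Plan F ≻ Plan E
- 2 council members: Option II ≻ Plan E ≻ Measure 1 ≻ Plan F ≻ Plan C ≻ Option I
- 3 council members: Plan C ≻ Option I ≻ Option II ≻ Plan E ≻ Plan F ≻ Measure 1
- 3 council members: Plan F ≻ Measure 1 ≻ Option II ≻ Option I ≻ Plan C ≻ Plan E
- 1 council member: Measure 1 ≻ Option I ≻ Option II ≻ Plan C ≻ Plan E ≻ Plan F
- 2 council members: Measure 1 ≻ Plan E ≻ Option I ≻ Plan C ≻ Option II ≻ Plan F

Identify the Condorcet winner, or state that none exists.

Check each pair by majority over 13 ballots:
Option I vs Option II: 2+3+1+2 = 8 for Option I, 5 for Option II — Option I by 8–5.
Option I vs Plan E: Option I is ranked higher on 2+3+3+1 = 9 ballots, Plan E on 4. Option I wins 9–4.
Option I vs Plan F: 2+3+1+2 = 8 for Option I, 5 for Plan F — Option I by 8–5.
Option I vs Plan C: 2+3+1+2 = 8 for Option I, 5 for Plan C — Option I by 8–5.
Option I vs Measure 1: 5 to 8, Measure 1.
Option II vs Plan E: 11 to 2, Option II.
Option II vs Plan F: 2+2+3+1+2 = 10 for Option II, 3 for Plan F — Option II by 10–3.
Option II vs Plan C: Option II preferred on 2+2+3+1 = 8 ballots; Option II wins 8–5.
Option II vs Measure 1: 7 to 6, Option II.
Plan E vs Plan F: Plan E preferred on 2+3+1+2 = 8 ballots; Plan E wins 8–5.
Plan E vs Plan C: 4 to 9, Plan C.
Plan E vs Measure 1: Plan E is ranked higher on 2+3 = 5 ballots, Measure 1 on 8. Measure 1 wins 8–5.
Plan F vs Plan C: 2+3 = 5 for Plan F, 8 for Plan C — Plan C by 8–5.
Plan F vs Measure 1: Plan F is ranked higher on 3+3 = 6 ballots, Measure 1 on 7. Measure 1 wins 7–6.
Plan C vs Measure 1: Plan C is ranked higher on 3 ballots, Measure 1 on 10. Measure 1 wins 10–3.
Every option loses at least once (Option I loses to Measure 1; Option II loses to Option I; Plan E loses to Option I; Plan F loses to Option I; Plan C loses to Option I; Measure 1 loses to Option II). The majority relation contains the cycle Option I > Option II > Measure 1 > Option I, so there is no Condorcet winner.

none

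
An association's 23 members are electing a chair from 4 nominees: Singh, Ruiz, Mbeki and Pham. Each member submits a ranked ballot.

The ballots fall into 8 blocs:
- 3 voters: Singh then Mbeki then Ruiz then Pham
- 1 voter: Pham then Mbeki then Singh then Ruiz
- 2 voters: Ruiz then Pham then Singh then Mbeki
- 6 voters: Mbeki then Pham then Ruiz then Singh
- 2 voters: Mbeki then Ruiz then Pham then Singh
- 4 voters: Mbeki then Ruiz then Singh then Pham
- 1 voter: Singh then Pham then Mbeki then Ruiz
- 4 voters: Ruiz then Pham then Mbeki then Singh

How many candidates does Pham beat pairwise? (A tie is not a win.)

1

Pham against each rival (23 voters):
Pham vs Singh: Pham wins 15–8.
Pham vs Ruiz: Pham is ranked higher on 1+6+1 = 8 ballots, Ruiz on 15. Ruiz wins 15–8.
Pham vs Mbeki: 1+2+1+4 = 8 for Pham, 15 for Mbeki — Mbeki by 15–8.
Pham beats Singh; loses to Ruiz, Mbeki — 1 pairwise win.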